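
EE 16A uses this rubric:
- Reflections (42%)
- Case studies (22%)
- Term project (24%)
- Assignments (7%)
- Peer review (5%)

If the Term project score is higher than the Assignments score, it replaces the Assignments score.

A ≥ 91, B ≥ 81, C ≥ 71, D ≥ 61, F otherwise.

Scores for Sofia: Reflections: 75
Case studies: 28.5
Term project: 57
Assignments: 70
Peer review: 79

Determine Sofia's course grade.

Term project (57) ≤ Assignments (70), so Assignments stays at 70.
Weighted total:
  Reflections 75 × 0.42 = 31.5
  Case studies 28.5 × 0.22 = 6.27
  Term project 57 × 0.24 = 13.68
  Assignments 70 × 0.07 = 4.9
  Peer review 79 × 0.05 = 3.95
Sum = 60.3
60.3 < 61 → F

F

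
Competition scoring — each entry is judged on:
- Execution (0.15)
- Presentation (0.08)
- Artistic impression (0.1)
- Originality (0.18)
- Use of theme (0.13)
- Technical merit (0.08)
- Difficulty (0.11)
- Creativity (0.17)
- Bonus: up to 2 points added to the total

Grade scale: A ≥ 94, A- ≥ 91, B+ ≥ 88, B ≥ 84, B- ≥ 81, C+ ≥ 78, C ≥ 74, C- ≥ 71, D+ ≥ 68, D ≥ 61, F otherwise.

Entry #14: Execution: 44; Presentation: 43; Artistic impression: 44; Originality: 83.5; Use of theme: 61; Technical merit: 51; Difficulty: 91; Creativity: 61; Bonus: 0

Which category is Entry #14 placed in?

Weighted total:
  Execution 44 × 0.15 = 6.6
  Presentation 43 × 0.08 = 3.44
  Artistic impression 44 × 0.1 = 4.4
  Originality 83.5 × 0.18 = 15.03
  Use of theme 61 × 0.13 = 7.93
  Technical merit 51 × 0.08 = 4.08
  Difficulty 91 × 0.11 = 10.01
  Creativity 61 × 0.17 = 10.37
Sum = 61.86
Bonus: 61.86 + 0 = 61.86
61.86 is ≥ 61 and < 68 → D

D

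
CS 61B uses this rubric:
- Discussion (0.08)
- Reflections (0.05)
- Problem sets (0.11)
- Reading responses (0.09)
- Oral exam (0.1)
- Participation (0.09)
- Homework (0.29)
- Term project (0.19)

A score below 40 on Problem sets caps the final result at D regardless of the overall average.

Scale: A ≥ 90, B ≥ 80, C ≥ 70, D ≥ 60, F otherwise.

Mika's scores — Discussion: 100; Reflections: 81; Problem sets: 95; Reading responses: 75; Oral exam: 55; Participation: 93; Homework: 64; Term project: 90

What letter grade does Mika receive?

Problem sets score 95 ≥ 40: minimum met.
Weighted total:
  Discussion 100 × 0.08 = 8
  Reflections 81 × 0.05 = 4.05
  Problem sets 95 × 0.11 = 10.45
  Reading responses 75 × 0.09 = 6.75
  Oral exam 55 × 0.1 = 5.5
  Participation 93 × 0.09 = 8.37
  Homework 64 × 0.29 = 18.56
  Term project 90 × 0.19 = 17.1
Sum = 78.78
78.78 is ≥ 70 and < 80 → C

C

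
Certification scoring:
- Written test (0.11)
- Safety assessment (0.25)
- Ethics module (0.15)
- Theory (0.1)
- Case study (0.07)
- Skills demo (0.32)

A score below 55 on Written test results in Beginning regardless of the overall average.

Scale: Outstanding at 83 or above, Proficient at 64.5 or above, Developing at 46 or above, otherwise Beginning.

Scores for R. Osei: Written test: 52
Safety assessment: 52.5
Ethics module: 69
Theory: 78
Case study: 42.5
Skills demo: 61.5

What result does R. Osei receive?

Beginning

Written test score 52 < 55: minimum not met.
Weighted total:
  Written test 52 × 0.11 = 5.72
  Safety assessment 52.5 × 0.25 = 13.125
  Ethics module 69 × 0.15 = 10.35
  Theory 78 × 0.1 = 7.8
  Case study 42.5 × 0.07 = 2.975
  Skills demo 61.5 × 0.32 = 19.68
Sum = 59.65
Because the Written test minimum was not met, the result is Beginning.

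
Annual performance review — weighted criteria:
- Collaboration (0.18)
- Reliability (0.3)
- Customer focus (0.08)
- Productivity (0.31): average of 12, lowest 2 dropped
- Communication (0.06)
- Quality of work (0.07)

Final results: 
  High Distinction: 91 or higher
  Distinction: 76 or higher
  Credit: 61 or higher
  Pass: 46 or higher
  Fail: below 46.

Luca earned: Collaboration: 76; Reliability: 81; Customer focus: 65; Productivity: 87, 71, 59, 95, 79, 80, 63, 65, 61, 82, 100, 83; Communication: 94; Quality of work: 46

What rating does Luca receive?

Distinction

Productivity: drop 59, 61 → average of remaining 10 = 805/10 = 80.5
Weighted total:
  Collaboration 76 × 0.18 = 13.68
  Reliability 81 × 0.3 = 24.3
  Customer focus 65 × 0.08 = 5.2
  Productivity 80.5 × 0.31 = 24.955
  Communication 94 × 0.06 = 5.64
  Quality of work 46 × 0.07 = 3.22
Sum = 76.995
76.995 is ≥ 76 and < 91 → Distinction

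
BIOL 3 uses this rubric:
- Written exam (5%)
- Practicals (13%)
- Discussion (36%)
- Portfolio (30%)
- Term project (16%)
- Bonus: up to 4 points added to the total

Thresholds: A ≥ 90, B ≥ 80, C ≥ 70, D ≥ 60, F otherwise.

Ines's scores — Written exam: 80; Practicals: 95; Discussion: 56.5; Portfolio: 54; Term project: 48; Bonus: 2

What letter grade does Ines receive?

D

Weighted total:
  Written exam 80 × 0.05 = 4
  Practicals 95 × 0.13 = 12.35
  Discussion 56.5 × 0.36 = 20.34
  Portfolio 54 × 0.3 = 16.2
  Term project 48 × 0.16 = 7.68
Sum = 60.57
Bonus: 60.57 + 2 = 62.57
62.57 is ≥ 60 and < 70 → D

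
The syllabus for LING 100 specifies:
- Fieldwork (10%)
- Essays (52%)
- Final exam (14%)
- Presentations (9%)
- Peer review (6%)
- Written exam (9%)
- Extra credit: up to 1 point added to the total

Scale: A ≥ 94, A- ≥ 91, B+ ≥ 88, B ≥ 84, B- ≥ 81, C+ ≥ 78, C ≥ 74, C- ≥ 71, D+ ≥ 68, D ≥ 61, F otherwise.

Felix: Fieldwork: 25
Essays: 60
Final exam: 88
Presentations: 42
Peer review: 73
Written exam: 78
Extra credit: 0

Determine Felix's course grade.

Weighted total:
  Fieldwork 25 × 0.1 = 2.5
  Essays 60 × 0.52 = 31.2
  Final exam 88 × 0.14 = 12.32
  Presentations 42 × 0.09 = 3.78
  Peer review 73 × 0.06 = 4.38
  Written exam 78 × 0.09 = 7.02
Sum = 61.2
Extra credit: 61.2 + 0 = 61.2
61.2 is ≥ 61 and < 68 → D

D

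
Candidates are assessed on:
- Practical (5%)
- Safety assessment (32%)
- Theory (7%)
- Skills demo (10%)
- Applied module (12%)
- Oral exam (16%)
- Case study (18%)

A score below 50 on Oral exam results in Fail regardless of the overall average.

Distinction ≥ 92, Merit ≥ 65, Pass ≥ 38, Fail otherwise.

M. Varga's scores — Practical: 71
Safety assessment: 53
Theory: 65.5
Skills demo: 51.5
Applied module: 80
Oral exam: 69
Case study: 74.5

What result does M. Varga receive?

Oral exam score 69 ≥ 50: minimum met.
Weighted total:
  Practical 71 × 0.05 = 3.55
  Safety assessment 53 × 0.32 = 16.96
  Theory 65.5 × 0.07 = 4.585
  Skills demo 51.5 × 0.1 = 5.15
  Applied module 80 × 0.12 = 9.6
  Oral exam 69 × 0.16 = 11.04
  Case study 74.5 × 0.18 = 13.41
Sum = 64.295
64.295 is ≥ 38 and < 65 → Pass

Pass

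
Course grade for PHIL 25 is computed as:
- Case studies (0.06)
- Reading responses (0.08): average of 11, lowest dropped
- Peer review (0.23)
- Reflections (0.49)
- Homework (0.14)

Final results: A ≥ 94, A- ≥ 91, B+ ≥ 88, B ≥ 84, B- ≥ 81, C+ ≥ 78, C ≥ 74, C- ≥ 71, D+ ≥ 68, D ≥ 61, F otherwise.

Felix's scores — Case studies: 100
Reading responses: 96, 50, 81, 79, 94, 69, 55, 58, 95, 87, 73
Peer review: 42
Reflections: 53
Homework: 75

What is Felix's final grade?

F

Reading responses: drop 50 → average of remaining 10 = 787/10 = 78.7
Weighted total:
  Case studies 100 × 0.06 = 6
  Reading responses 78.7 × 0.08 = 6.296
  Peer review 42 × 0.23 = 9.66
  Reflections 53 × 0.49 = 25.97
  Homework 75 × 0.14 = 10.5
Sum = 58.426
58.426 < 61 → F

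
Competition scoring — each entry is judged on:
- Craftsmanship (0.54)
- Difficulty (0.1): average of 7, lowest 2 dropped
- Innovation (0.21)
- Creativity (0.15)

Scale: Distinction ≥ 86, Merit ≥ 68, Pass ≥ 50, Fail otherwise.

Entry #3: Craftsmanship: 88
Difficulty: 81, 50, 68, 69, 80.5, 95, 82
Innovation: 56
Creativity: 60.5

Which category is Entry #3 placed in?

Difficulty: drop 50, 68 → average of remaining 5 = 407.5/5 = 81.5
Weighted total:
  Craftsmanship 88 × 0.54 = 47.52
  Difficulty 81.5 × 0.1 = 8.15
  Innovation 56 × 0.21 = 11.76
  Creativity 60.5 × 0.15 = 9.075
Sum = 76.505
76.505 is ≥ 68 and < 86 → Merit

Merit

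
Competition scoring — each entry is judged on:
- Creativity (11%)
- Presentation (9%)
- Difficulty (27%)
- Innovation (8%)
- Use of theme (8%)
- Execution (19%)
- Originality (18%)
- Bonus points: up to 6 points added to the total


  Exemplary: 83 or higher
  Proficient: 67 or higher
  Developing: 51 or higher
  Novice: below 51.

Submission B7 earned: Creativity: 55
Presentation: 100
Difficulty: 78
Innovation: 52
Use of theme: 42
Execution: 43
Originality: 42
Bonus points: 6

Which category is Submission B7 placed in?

Weighted total:
  Creativity 55 × 0.11 = 6.05
  Presentation 100 × 0.09 = 9
  Difficulty 78 × 0.27 = 21.06
  Innovation 52 × 0.08 = 4.16
  Use of theme 42 × 0.08 = 3.36
  Execution 43 × 0.19 = 8.17
  Originality 42 × 0.18 = 7.56
Sum = 59.36
Bonus points: 59.36 + 6 = 65.36
65.36 is ≥ 51 and < 67 → Developing

Developing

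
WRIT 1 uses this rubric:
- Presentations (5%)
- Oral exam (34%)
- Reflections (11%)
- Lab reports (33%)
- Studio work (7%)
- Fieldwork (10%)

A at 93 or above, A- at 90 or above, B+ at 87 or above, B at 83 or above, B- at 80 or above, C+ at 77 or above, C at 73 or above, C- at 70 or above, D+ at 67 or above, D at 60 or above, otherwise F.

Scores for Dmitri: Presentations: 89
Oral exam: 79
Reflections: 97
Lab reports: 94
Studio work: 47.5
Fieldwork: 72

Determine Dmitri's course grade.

B

Weighted total:
  Presentations 89 × 0.05 = 4.45
  Oral exam 79 × 0.34 = 26.86
  Reflections 97 × 0.11 = 10.67
  Lab reports 94 × 0.33 = 31.02
  Studio work 47.5 × 0.07 = 3.325
  Fieldwork 72 × 0.1 = 7.2
Sum = 83.525
83.525 is ≥ 83 and < 87 → B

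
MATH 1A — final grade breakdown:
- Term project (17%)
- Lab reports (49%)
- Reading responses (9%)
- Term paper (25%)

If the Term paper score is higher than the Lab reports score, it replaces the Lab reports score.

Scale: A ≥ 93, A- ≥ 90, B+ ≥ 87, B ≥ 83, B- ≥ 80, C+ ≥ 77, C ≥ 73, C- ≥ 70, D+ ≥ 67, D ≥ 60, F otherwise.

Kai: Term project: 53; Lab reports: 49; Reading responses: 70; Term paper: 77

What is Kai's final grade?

Term paper (77) > Lab reports (49), so Lab reports counts as 77.
Weighted total:
  Term project 53 × 0.17 = 9.01
  Lab reports 77 × 0.49 = 37.73
  Reading responses 70 × 0.09 = 6.3
  Term paper 77 × 0.25 = 19.25
Sum = 72.29
72.29 is ≥ 70 and < 73 → C-

C-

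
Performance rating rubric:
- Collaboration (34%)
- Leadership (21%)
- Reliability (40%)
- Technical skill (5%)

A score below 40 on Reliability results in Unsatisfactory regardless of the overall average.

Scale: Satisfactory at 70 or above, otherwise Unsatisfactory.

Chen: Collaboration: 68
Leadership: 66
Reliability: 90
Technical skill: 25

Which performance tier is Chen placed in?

Satisfactory

Reliability score 90 ≥ 40: minimum met.
Weighted total:
  Collaboration 68 × 0.34 = 23.12
  Leadership 66 × 0.21 = 13.86
  Reliability 90 × 0.4 = 36
  Technical skill 25 × 0.05 = 1.25
Sum = 74.23
74.23 ≥ 70 → Satisfactory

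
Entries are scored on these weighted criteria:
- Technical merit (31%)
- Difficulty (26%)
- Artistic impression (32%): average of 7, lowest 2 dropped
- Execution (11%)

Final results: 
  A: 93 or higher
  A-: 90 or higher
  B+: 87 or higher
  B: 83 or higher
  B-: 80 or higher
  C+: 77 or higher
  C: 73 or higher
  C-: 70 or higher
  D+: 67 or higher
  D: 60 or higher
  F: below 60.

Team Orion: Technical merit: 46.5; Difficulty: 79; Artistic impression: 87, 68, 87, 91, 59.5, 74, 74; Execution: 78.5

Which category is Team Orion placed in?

C-

Artistic impression: drop 59.5, 68 → average of remaining 5 = 413/5 = 82.6
Weighted total:
  Technical merit 46.5 × 0.31 = 14.415
  Difficulty 79 × 0.26 = 20.54
  Artistic impression 82.6 × 0.32 = 26.432
  Execution 78.5 × 0.11 = 8.635
Sum = 70.022
70.022 is ≥ 70 and < 73 → C-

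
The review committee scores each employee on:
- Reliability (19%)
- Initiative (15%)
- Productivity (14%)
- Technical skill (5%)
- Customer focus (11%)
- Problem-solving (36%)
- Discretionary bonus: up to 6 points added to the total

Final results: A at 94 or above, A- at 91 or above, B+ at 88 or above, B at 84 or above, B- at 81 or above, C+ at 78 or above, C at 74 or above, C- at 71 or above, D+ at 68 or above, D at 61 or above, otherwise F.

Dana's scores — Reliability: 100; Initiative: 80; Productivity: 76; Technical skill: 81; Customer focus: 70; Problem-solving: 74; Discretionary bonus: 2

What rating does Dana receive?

Weighted total:
  Reliability 100 × 0.19 = 19
  Initiative 80 × 0.15 = 12
  Productivity 76 × 0.14 = 10.64
  Technical skill 81 × 0.05 = 4.05
  Customer focus 70 × 0.11 = 7.7
  Problem-solving 74 × 0.36 = 26.64
Sum = 80.03
Discretionary bonus: 80.03 + 2 = 82.03
82.03 is ≥ 81 and < 84 → B-

B-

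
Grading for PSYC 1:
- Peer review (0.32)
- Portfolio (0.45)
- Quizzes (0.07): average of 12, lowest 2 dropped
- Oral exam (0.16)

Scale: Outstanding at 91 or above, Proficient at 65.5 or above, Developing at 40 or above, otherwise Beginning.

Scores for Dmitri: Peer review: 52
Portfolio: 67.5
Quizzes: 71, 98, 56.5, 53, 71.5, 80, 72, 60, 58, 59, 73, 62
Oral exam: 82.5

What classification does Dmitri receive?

Quizzes: drop 53, 56.5 → average of remaining 10 = 704.5/10 = 70.45
Weighted total:
  Peer review 52 × 0.32 = 16.64
  Portfolio 67.5 × 0.45 = 30.375
  Quizzes 70.45 × 0.07 = 4.9315
  Oral exam 82.5 × 0.16 = 13.2
Sum = 65.1465
65.1465 is ≥ 40 and < 65.5 → Developing

Developing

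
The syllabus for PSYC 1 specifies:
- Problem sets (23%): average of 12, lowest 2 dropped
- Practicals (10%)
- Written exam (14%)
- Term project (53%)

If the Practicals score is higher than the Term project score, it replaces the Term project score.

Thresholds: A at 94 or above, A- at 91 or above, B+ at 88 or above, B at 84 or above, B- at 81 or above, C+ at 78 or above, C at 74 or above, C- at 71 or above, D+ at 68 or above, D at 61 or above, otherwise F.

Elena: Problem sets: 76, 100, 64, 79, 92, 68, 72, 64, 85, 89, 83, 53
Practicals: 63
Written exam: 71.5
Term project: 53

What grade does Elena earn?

Problem sets: drop 53, 64 → average of remaining 10 = 808/10 = 80.8
Practicals (63) > Term project (53), so Term project counts as 63.
Weighted total:
  Problem sets 80.8 × 0.23 = 18.584
  Practicals 63 × 0.1 = 6.3
  Written exam 71.5 × 0.14 = 10.01
  Term project 63 × 0.53 = 33.39
Sum = 68.284
68.284 is ≥ 68 and < 71 → D+

D+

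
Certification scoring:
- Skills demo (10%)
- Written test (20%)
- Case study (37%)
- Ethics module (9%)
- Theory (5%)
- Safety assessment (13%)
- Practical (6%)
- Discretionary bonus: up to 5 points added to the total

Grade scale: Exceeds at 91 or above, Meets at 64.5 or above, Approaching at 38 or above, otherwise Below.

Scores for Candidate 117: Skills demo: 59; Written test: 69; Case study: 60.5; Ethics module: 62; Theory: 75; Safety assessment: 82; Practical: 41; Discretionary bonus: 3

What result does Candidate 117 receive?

Weighted total:
  Skills demo 59 × 0.1 = 5.9
  Written test 69 × 0.2 = 13.8
  Case study 60.5 × 0.37 = 22.385
  Ethics module 62 × 0.09 = 5.58
  Theory 75 × 0.05 = 3.75
  Safety assessment 82 × 0.13 = 10.66
  Practical 41 × 0.06 = 2.46
Sum = 64.535
Discretionary bonus: 64.535 + 3 = 67.535
67.535 is ≥ 64.5 and < 91 → Meets

Meets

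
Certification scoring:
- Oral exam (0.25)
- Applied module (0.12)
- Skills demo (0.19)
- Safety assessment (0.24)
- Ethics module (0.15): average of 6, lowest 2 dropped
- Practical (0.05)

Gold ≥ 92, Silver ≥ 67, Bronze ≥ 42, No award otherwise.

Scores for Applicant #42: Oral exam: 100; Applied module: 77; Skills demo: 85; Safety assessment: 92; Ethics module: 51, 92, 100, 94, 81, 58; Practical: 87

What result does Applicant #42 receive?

Ethics module: drop 51, 58 → average of remaining 4 = 367/4 = 91.75
Weighted total:
  Oral exam 100 × 0.25 = 25
  Applied module 77 × 0.12 = 9.24
  Skills demo 85 × 0.19 = 16.15
  Safety assessment 92 × 0.24 = 22.08
  Ethics module 91.75 × 0.15 = 13.7625
  Practical 87 × 0.05 = 4.35
Sum = 90.5825
90.5825 is ≥ 67 and < 92 → Silver

Silver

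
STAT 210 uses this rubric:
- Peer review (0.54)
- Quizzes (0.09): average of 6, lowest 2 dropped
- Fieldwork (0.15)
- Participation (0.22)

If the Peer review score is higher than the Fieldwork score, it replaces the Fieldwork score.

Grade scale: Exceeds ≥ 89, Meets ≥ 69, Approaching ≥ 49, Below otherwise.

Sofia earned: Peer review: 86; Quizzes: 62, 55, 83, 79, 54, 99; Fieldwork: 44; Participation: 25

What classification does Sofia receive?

Meets

Quizzes: drop 54, 55 → average of remaining 4 = 323/4 = 80.75
Peer review (86) > Fieldwork (44), so Fieldwork counts as 86.
Weighted total:
  Peer review 86 × 0.54 = 46.44
  Quizzes 80.75 × 0.09 = 7.2675
  Fieldwork 86 × 0.15 = 12.9
  Participation 25 × 0.22 = 5.5
Sum = 72.1075
72.1075 is ≥ 69 and < 89 → Meets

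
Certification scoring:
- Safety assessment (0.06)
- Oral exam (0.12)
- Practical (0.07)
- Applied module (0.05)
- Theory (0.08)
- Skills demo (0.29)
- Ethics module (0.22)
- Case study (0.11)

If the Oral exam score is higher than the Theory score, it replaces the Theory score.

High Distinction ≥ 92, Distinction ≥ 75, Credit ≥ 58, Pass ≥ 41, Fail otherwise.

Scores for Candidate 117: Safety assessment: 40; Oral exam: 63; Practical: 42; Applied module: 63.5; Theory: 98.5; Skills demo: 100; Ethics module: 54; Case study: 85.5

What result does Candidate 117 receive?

Credit

Oral exam (63) ≤ Theory (98.5), so Theory stays at 98.5.
Weighted total:
  Safety assessment 40 × 0.06 = 2.4
  Oral exam 63 × 0.12 = 7.56
  Practical 42 × 0.07 = 2.94
  Applied module 63.5 × 0.05 = 3.175
  Theory 98.5 × 0.08 = 7.88
  Skills demo 100 × 0.29 = 29
  Ethics module 54 × 0.22 = 11.88
  Case study 85.5 × 0.11 = 9.405
Sum = 74.24
74.24 is ≥ 58 and < 75 → Credit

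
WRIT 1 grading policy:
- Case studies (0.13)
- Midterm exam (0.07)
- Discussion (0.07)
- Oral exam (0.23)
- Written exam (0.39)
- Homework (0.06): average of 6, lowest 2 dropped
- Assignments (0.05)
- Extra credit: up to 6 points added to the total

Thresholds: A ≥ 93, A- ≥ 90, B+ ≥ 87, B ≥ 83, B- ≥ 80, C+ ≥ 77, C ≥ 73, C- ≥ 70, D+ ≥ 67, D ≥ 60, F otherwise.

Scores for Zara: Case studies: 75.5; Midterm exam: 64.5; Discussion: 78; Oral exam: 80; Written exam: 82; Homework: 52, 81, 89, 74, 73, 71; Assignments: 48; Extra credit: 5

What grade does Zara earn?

Homework: drop 52, 71 → average of remaining 4 = 317/4 = 79.25
Weighted total:
  Case studies 75.5 × 0.13 = 9.815
  Midterm exam 64.5 × 0.07 = 4.515
  Discussion 78 × 0.07 = 5.46
  Oral exam 80 × 0.23 = 18.4
  Written exam 82 × 0.39 = 31.98
  Homework 79.25 × 0.06 = 4.755
  Assignments 48 × 0.05 = 2.4
Sum = 77.325
Extra credit: 77.325 + 5 = 82.325
82.325 is ≥ 80 and < 83 → B-

B-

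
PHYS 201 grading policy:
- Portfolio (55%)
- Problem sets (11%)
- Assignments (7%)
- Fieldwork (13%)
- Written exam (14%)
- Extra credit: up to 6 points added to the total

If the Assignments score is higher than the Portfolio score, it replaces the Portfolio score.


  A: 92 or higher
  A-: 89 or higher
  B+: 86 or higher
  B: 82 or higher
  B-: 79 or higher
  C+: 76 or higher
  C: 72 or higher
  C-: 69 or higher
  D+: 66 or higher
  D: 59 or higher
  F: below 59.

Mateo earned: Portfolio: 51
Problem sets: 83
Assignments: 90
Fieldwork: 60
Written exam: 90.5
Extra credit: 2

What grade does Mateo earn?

B+

Assignments (90) > Portfolio (51), so Portfolio counts as 90.
Weighted total:
  Portfolio 90 × 0.55 = 49.5
  Problem sets 83 × 0.11 = 9.13
  Assignments 90 × 0.07 = 6.3
  Fieldwork 60 × 0.13 = 7.8
  Written exam 90.5 × 0.14 = 12.67
Sum = 85.4
Extra credit: 85.4 + 2 = 87.4
87.4 is ≥ 86 and < 89 → B+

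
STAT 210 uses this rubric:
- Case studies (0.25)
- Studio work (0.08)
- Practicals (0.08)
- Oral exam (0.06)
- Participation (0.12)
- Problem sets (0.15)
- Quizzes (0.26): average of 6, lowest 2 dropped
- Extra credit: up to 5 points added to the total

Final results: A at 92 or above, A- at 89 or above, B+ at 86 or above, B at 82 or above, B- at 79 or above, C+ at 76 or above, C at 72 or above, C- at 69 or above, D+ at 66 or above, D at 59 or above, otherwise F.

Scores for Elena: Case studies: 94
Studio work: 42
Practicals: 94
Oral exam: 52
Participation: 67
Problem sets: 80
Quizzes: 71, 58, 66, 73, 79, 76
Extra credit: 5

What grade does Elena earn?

Quizzes: drop 58, 66 → average of remaining 4 = 299/4 = 74.75
Weighted total:
  Case studies 94 × 0.25 = 23.5
  Studio work 42 × 0.08 = 3.36
  Practicals 94 × 0.08 = 7.52
  Oral exam 52 × 0.06 = 3.12
  Participation 67 × 0.12 = 8.04
  Problem sets 80 × 0.15 = 12
  Quizzes 74.75 × 0.26 = 19.435
Sum = 76.975
Extra credit: 76.975 + 5 = 81.975
81.975 is ≥ 79 and < 82 → B-

B-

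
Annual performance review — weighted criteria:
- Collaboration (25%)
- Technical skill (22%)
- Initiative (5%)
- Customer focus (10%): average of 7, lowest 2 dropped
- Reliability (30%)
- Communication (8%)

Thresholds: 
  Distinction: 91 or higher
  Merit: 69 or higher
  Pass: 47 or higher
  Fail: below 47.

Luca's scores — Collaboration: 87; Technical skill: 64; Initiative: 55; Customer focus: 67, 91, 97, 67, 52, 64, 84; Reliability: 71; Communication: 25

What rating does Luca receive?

Customer focus: drop 52, 64 → average of remaining 5 = 406/5 = 81.2
Weighted total:
  Collaboration 87 × 0.25 = 21.75
  Technical skill 64 × 0.22 = 14.08
  Initiative 55 × 0.05 = 2.75
  Customer focus 81.2 × 0.1 = 8.12
  Reliability 71 × 0.3 = 21.3
  Communication 25 × 0.08 = 2
Sum = 70
70 is ≥ 69 and < 91 → Merit

Merit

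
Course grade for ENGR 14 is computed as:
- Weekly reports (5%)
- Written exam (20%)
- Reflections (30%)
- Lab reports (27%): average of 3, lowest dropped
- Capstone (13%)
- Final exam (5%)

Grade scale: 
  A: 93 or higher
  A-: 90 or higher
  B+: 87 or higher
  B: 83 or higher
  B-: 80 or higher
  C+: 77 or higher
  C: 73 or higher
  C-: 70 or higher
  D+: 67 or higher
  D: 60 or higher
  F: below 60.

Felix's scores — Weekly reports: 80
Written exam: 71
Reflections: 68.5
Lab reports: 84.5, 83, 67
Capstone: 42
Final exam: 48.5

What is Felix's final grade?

Lab reports: drop 67 → average of remaining 2 = 167.5/2 = 83.75
Weighted total:
  Weekly reports 80 × 0.05 = 4
  Written exam 71 × 0.2 = 14.2
  Reflections 68.5 × 0.3 = 20.55
  Lab reports 83.75 × 0.27 = 22.6125
  Capstone 42 × 0.13 = 5.46
  Final exam 48.5 × 0.05 = 2.425
Sum = 69.2475
69.2475 is ≥ 67 and < 70 → D+

D+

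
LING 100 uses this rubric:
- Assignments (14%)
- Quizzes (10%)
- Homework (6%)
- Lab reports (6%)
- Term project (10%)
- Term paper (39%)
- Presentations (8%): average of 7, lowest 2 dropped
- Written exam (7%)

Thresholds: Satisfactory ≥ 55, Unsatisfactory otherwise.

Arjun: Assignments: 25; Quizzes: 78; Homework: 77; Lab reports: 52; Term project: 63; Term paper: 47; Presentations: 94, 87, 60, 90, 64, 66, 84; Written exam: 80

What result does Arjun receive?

Presentations: drop 60, 64 → average of remaining 5 = 421/5 = 84.2
Weighted total:
  Assignments 25 × 0.14 = 3.5
  Quizzes 78 × 0.1 = 7.8
  Homework 77 × 0.06 = 4.62
  Lab reports 52 × 0.06 = 3.12
  Term project 63 × 0.1 = 6.3
  Term paper 47 × 0.39 = 18.33
  Presentations 84.2 × 0.08 = 6.736
  Written exam 80 × 0.07 = 5.6
Sum = 56.006
56.006 ≥ 55 → Satisfactory

Satisfactory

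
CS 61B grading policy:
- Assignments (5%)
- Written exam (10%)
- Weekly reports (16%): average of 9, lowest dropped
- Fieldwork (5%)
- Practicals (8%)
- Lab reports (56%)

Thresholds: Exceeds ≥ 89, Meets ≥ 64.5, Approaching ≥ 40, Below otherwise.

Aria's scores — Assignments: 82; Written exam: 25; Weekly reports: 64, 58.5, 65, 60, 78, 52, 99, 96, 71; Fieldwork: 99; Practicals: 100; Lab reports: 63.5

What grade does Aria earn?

Meets

Weekly reports: drop 52 → average of remaining 8 = 591.5/8 = 73.9375
Weighted total:
  Assignments 82 × 0.05 = 4.1
  Written exam 25 × 0.1 = 2.5
  Weekly reports 73.9375 × 0.16 = 11.83
  Fieldwork 99 × 0.05 = 4.95
  Practicals 100 × 0.08 = 8
  Lab reports 63.5 × 0.56 = 35.56
Sum = 66.94
66.94 is ≥ 64.5 and < 89 → Meets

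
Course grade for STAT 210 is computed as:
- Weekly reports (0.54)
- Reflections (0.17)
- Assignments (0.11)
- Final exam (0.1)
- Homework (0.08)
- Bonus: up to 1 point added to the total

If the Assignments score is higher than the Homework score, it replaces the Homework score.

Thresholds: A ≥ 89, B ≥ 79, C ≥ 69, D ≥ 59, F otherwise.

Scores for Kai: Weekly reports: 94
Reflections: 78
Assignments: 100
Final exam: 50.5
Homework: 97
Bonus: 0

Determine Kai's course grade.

B

Assignments (100) > Homework (97), so Homework counts as 100.
Weighted total:
  Weekly reports 94 × 0.54 = 50.76
  Reflections 78 × 0.17 = 13.26
  Assignments 100 × 0.11 = 11
  Final exam 50.5 × 0.1 = 5.05
  Homework 100 × 0.08 = 8
Sum = 88.07
Bonus: 88.07 + 0 = 88.07
88.07 is ≥ 79 and < 89 → B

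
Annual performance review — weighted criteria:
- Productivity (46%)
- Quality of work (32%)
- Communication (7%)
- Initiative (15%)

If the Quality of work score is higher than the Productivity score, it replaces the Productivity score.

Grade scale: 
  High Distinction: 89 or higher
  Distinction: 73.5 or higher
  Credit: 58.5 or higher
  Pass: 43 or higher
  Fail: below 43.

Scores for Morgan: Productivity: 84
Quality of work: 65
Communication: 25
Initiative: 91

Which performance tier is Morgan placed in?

Distinction

Quality of work (65) ≤ Productivity (84), so Productivity stays at 84.
Weighted total:
  Productivity 84 × 0.46 = 38.64
  Quality of work 65 × 0.32 = 20.8
  Communication 25 × 0.07 = 1.75
  Initiative 91 × 0.15 = 13.65
Sum = 74.84
74.84 is ≥ 73.5 and < 89 → Distinction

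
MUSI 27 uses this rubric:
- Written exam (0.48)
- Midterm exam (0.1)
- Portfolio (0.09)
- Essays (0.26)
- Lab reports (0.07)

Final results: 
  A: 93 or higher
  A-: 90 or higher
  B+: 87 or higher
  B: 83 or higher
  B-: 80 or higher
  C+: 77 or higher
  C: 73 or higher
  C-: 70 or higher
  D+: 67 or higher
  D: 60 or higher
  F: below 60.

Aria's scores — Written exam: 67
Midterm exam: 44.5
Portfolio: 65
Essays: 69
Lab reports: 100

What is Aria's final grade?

Weighted total:
  Written exam 67 × 0.48 = 32.16
  Midterm exam 44.5 × 0.1 = 4.45
  Portfolio 65 × 0.09 = 5.85
  Essays 69 × 0.26 = 17.94
  Lab reports 100 × 0.07 = 7
Sum = 67.4
67.4 is ≥ 67 and < 70 → D+

D+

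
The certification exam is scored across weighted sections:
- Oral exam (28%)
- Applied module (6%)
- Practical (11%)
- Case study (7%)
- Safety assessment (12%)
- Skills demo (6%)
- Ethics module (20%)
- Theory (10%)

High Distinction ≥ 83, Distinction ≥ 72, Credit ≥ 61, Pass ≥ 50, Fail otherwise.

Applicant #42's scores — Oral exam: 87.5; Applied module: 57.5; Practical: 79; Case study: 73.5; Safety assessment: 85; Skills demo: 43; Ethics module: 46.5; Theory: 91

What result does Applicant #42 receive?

Weighted total:
  Oral exam 87.5 × 0.28 = 24.5
  Applied module 57.5 × 0.06 = 3.45
  Practical 79 × 0.11 = 8.69
  Case study 73.5 × 0.07 = 5.145
  Safety assessment 85 × 0.12 = 10.2
  Skills demo 43 × 0.06 = 2.58
  Ethics module 46.5 × 0.2 = 9.3
  Theory 91 × 0.1 = 9.1
Sum = 72.965
72.965 is ≥ 72 and < 83 → Distinction

Distinction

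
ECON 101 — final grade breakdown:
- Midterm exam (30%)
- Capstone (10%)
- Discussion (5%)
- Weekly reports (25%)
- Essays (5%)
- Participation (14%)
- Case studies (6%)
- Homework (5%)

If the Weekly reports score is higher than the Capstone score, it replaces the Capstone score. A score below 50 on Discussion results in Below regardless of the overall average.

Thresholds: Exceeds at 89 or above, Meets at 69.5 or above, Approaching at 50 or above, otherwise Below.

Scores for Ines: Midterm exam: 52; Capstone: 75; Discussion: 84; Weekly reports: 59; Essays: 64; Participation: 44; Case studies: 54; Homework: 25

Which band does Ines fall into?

Weekly reports (59) ≤ Capstone (75), so Capstone stays at 75.
Discussion score 84 ≥ 50: minimum met.
Weighted total:
  Midterm exam 52 × 0.3 = 15.6
  Capstone 75 × 0.1 = 7.5
  Discussion 84 × 0.05 = 4.2
  Weekly reports 59 × 0.25 = 14.75
  Essays 64 × 0.05 = 3.2
  Participation 44 × 0.14 = 6.16
  Case studies 54 × 0.06 = 3.24
  Homework 25 × 0.05 = 1.25
Sum = 55.9
55.9 is ≥ 50 and < 69.5 → Approaching

Approaching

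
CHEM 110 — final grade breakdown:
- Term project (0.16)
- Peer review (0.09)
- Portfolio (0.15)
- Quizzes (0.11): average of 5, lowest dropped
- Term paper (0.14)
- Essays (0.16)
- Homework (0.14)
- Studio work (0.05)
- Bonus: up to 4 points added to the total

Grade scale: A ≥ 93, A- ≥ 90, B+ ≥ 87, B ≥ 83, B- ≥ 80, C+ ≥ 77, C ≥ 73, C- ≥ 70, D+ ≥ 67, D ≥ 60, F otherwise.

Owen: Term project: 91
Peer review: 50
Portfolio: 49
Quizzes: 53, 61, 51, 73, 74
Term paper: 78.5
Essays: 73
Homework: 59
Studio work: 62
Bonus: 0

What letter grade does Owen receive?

D+

Quizzes: drop 51 → average of remaining 4 = 261/4 = 65.25
Weighted total:
  Term project 91 × 0.16 = 14.56
  Peer review 50 × 0.09 = 4.5
  Portfolio 49 × 0.15 = 7.35
  Quizzes 65.25 × 0.11 = 7.1775
  Term paper 78.5 × 0.14 = 10.99
  Essays 73 × 0.16 = 11.68
  Homework 59 × 0.14 = 8.26
  Studio work 62 × 0.05 = 3.1
Sum = 67.6175
Bonus: 67.6175 + 0 = 67.6175
67.6175 is ≥ 67 and < 70 → D+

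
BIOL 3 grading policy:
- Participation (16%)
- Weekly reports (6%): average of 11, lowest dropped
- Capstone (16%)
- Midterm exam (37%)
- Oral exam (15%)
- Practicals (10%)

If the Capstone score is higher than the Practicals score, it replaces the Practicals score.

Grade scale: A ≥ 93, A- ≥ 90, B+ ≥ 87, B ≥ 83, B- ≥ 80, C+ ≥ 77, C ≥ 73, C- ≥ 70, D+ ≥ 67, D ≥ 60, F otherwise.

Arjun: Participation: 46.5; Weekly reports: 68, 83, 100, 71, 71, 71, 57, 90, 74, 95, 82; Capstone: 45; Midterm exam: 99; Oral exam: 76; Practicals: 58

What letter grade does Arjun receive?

C

Weekly reports: drop 57 → average of remaining 10 = 805/10 = 80.5
Capstone (45) ≤ Practicals (58), so Practicals stays at 58.
Weighted total:
  Participation 46.5 × 0.16 = 7.44
  Weekly reports 80.5 × 0.06 = 4.83
  Capstone 45 × 0.16 = 7.2
  Midterm exam 99 × 0.37 = 36.63
  Oral exam 76 × 0.15 = 11.4
  Practicals 58 × 0.1 = 5.8
Sum = 73.3
73.3 is ≥ 73 and < 77 → C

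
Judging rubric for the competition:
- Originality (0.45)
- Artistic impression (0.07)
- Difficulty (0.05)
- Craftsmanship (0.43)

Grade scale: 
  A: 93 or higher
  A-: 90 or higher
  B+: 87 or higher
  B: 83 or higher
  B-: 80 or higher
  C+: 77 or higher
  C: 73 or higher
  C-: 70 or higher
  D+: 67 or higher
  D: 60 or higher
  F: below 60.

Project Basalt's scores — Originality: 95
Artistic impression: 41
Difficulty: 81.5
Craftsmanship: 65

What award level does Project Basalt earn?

Weighted total:
  Originality 95 × 0.45 = 42.75
  Artistic impression 41 × 0.07 = 2.87
  Difficulty 81.5 × 0.05 = 4.075
  Craftsmanship 65 × 0.43 = 27.95
Sum = 77.645
77.645 is ≥ 77 and < 80 → C+

C+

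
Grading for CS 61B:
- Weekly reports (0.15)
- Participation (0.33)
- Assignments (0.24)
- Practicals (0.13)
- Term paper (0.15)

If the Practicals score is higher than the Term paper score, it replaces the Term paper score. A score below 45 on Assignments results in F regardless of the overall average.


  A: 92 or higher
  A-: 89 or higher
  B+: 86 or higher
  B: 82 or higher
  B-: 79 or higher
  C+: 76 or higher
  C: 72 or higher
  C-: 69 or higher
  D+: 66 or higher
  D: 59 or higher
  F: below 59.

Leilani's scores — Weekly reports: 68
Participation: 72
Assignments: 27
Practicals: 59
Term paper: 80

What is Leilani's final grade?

Practicals (59) ≤ Term paper (80), so Term paper stays at 80.
Assignments score 27 < 45: minimum not met.
Weighted total:
  Weekly reports 68 × 0.15 = 10.2
  Participation 72 × 0.33 = 23.76
  Assignments 27 × 0.24 = 6.48
  Practicals 59 × 0.13 = 7.67
  Term paper 80 × 0.15 = 12
Sum = 60.11
Because the Assignments minimum was not met, the result is F.

F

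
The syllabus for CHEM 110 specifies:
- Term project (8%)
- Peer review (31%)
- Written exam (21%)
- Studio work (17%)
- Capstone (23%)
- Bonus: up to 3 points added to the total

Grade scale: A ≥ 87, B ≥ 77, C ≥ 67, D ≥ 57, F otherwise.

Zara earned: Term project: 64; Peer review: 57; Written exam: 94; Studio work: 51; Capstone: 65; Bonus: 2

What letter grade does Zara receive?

Weighted total:
  Term project 64 × 0.08 = 5.12
  Peer review 57 × 0.31 = 17.67
  Written exam 94 × 0.21 = 19.74
  Studio work 51 × 0.17 = 8.67
  Capstone 65 × 0.23 = 14.95
Sum = 66.15
Bonus: 66.15 + 2 = 68.15
68.15 is ≥ 67 and < 77 → C

C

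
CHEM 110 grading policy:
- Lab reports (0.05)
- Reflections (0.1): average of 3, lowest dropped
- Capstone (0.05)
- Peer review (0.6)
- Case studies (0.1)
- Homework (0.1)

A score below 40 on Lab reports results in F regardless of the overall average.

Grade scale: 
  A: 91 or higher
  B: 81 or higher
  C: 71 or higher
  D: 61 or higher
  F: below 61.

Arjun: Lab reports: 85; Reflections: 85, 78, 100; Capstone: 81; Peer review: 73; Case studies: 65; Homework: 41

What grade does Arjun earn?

C

Reflections: drop 78 → average of remaining 2 = 185/2 = 92.5
Lab reports score 85 ≥ 40: minimum met.
Weighted total:
  Lab reports 85 × 0.05 = 4.25
  Reflections 92.5 × 0.1 = 9.25
  Capstone 81 × 0.05 = 4.05
  Peer review 73 × 0.6 = 43.8
  Case studies 65 × 0.1 = 6.5
  Homework 41 × 0.1 = 4.1
Sum = 71.95
71.95 is ≥ 71 and < 81 → C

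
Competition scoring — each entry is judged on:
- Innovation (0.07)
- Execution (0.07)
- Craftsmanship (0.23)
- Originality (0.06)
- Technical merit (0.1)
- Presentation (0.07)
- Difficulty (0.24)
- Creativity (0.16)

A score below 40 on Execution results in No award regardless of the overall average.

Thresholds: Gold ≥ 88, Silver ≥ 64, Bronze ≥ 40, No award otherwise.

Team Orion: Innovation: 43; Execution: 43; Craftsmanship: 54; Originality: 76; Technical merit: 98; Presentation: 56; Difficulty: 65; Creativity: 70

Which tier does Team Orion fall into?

Bronze

Execution score 43 ≥ 40: minimum met.
Weighted total:
  Innovation 43 × 0.07 = 3.01
  Execution 43 × 0.07 = 3.01
  Craftsmanship 54 × 0.23 = 12.42
  Originality 76 × 0.06 = 4.56
  Technical merit 98 × 0.1 = 9.8
  Presentation 56 × 0.07 = 3.92
  Difficulty 65 × 0.24 = 15.6
  Creativity 70 × 0.16 = 11.2
Sum = 63.52
63.52 is ≥ 40 and < 64 → Bronze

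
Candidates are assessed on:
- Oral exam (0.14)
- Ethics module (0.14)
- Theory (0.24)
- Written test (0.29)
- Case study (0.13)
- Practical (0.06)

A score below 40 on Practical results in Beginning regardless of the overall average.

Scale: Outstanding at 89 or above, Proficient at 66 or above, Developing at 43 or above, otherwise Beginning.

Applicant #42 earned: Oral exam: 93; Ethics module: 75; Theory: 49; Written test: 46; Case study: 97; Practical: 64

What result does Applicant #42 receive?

Practical score 64 ≥ 40: minimum met.
Weighted total:
  Oral exam 93 × 0.14 = 13.02
  Ethics module 75 × 0.14 = 10.5
  Theory 49 × 0.24 = 11.76
  Written test 46 × 0.29 = 13.34
  Case study 97 × 0.13 = 12.61
  Practical 64 × 0.06 = 3.84
Sum = 65.07
65.07 is ≥ 43 and < 66 → Developing

Developing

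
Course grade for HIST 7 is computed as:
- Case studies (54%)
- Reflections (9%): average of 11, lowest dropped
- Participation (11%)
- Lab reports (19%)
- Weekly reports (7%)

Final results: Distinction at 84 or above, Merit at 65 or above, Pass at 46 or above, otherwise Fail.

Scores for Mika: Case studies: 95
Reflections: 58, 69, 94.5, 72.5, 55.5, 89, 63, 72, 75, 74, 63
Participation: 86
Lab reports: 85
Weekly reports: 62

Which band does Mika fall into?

Distinction

Reflections: drop 55.5 → average of remaining 10 = 730/10 = 73
Weighted total:
  Case studies 95 × 0.54 = 51.3
  Reflections 73 × 0.09 = 6.57
  Participation 86 × 0.11 = 9.46
  Lab reports 85 × 0.19 = 16.15
  Weekly reports 62 × 0.07 = 4.34
Sum = 87.82
87.82 ≥ 84 → Distinction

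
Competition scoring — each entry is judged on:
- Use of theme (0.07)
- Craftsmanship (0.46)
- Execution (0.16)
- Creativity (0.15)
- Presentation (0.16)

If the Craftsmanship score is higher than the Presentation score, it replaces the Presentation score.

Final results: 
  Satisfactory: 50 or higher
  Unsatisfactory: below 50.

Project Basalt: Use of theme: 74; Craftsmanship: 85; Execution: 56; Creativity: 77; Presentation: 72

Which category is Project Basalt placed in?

Craftsmanship (85) > Presentation (72), so Presentation counts as 85.
Weighted total:
  Use of theme 74 × 0.07 = 5.18
  Craftsmanship 85 × 0.46 = 39.1
  Execution 56 × 0.16 = 8.96
  Creativity 77 × 0.15 = 11.55
  Presentation 85 × 0.16 = 13.6
Sum = 78.39
78.39 ≥ 50 → Satisfactory

Satisfactory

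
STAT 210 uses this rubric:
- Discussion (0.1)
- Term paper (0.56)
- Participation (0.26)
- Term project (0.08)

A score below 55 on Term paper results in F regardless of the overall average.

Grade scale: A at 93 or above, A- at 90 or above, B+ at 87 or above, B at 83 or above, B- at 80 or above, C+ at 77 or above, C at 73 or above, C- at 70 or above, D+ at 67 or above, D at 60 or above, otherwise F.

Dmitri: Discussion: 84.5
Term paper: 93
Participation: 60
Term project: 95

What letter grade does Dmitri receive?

B

Term paper score 93 ≥ 55: minimum met.
Weighted total:
  Discussion 84.5 × 0.1 = 8.45
  Term paper 93 × 0.56 = 52.08
  Participation 60 × 0.26 = 15.6
  Term project 95 × 0.08 = 7.6
Sum = 83.73
83.73 is ≥ 83 and < 87 → B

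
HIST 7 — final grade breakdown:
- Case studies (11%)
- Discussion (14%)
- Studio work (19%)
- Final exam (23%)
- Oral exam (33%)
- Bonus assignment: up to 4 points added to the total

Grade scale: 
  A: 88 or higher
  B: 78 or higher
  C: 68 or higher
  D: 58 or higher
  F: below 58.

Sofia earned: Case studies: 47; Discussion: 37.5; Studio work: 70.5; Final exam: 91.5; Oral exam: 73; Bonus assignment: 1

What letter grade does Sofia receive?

C

Weighted total:
  Case studies 47 × 0.11 = 5.17
  Discussion 37.5 × 0.14 = 5.25
  Studio work 70.5 × 0.19 = 13.395
  Final exam 91.5 × 0.23 = 21.045
  Oral exam 73 × 0.33 = 24.09
Sum = 68.95
Bonus assignment: 68.95 + 1 = 69.95
69.95 is ≥ 68 and < 78 → C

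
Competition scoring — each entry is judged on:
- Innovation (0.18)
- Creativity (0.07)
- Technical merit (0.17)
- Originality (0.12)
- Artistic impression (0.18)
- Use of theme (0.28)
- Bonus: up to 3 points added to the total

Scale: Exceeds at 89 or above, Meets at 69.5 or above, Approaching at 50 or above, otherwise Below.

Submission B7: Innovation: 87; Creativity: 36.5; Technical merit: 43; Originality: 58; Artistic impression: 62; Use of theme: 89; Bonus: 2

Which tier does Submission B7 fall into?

Meets

Weighted total:
  Innovation 87 × 0.18 = 15.66
  Creativity 36.5 × 0.07 = 2.555
  Technical merit 43 × 0.17 = 7.31
  Originality 58 × 0.12 = 6.96
  Artistic impression 62 × 0.18 = 11.16
  Use of theme 89 × 0.28 = 24.92
Sum = 68.565
Bonus: 68.565 + 2 = 70.565
70.565 is ≥ 69.5 and < 89 → Meets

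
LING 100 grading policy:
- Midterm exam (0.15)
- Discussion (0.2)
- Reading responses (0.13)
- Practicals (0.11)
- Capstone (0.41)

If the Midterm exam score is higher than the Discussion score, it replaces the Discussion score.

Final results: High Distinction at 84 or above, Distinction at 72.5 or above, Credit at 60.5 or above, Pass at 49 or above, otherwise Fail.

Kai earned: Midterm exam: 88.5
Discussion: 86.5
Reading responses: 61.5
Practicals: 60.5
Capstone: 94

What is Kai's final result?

High Distinction

Midterm exam (88.5) > Discussion (86.5), so Discussion counts as 88.5.
Weighted total:
  Midterm exam 88.5 × 0.15 = 13.275
  Discussion 88.5 × 0.2 = 17.7
  Reading responses 61.5 × 0.13 = 7.995
  Practicals 60.5 × 0.11 = 6.655
  Capstone 94 × 0.41 = 38.54
Sum = 84.165
84.165 ≥ 84 → High Distinction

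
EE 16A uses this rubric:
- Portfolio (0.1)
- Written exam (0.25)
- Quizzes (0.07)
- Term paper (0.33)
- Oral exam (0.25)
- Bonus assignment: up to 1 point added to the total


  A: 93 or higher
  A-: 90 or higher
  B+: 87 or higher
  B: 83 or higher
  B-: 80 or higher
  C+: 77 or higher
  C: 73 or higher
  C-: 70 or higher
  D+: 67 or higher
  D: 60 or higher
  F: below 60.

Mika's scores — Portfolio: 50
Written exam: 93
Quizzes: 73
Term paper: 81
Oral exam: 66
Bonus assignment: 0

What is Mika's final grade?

C

Weighted total:
  Portfolio 50 × 0.1 = 5
  Written exam 93 × 0.25 = 23.25
  Quizzes 73 × 0.07 = 5.11
  Term paper 81 × 0.33 = 26.73
  Oral exam 66 × 0.25 = 16.5
Sum = 76.59
Bonus assignment: 76.59 + 0 = 76.59
76.59 is ≥ 73 and < 77 → C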